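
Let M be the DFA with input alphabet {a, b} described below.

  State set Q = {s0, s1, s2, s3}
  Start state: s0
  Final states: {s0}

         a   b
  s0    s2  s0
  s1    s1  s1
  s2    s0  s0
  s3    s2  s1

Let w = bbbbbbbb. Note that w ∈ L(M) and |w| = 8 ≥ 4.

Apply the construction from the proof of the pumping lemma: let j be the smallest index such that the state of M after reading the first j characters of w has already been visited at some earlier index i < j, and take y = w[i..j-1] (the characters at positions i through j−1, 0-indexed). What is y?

Run of M on w = b b b b b b b b:
  step 0: s0  (start)
  step 1: s0  (read b: s0→s0)   ← first repeat (s0 seen earlier)
  step 2: s0  (read b: s0→s0)
  step 3: s0  (read b: s0→s0)
  step 4: s0  (read b: s0→s0)
  step 5: s0  (read b: s0→s0)
  step 6: s0  (read b: s0→s0)
  step 7: s0  (read b: s0→s0)
  step 8: s0  (read b: s0→s0)

So i = 0, j = 1, giving x = w[0:0] = ε, y = w[0:1] = b, z = w[1:8] = bbbbbbb.
Check: |xy| = 1 ≤ 4 and |y| = 1 ≥ 1. Reading y takes M from s0 back to s0, so every xyⁱz is accepted.
Pumping length from the standard proof: p = 4 (the number of states). The repeated state found above gives |xy| = j ≤ 4 and |y| = j − i ≥ 1.

b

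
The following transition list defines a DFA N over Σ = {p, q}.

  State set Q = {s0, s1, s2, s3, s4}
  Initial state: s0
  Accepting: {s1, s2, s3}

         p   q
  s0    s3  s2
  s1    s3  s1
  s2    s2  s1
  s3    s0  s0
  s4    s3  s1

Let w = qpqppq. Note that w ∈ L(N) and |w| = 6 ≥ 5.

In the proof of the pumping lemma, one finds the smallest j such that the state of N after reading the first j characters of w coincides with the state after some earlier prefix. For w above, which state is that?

s2

Run of N on w = q p q p p q:
  step 0: s0  (start)
  step 1: s2  (read q: s0→s2)
  step 2: s2  (read p: s2→s2)   ← first repeat (s2 seen earlier)
  step 3: s1  (read q: s2→s1)
  step 4: s3  (read p: s1→s3)
  step 5: s0  (read p: s3→s0)
  step 6: s2  (read q: s0→s2)

The earliest repeat is at step j = 2: N is in s2, which it already visited at step i = 1.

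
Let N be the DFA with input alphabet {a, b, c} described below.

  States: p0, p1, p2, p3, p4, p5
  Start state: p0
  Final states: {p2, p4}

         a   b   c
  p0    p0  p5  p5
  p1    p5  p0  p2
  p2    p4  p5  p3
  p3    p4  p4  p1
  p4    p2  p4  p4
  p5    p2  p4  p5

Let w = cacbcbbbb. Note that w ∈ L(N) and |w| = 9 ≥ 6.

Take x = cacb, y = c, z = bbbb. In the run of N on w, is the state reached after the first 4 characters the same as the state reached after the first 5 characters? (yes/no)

yes

State sequence: p0 -c-> p5 -a-> p2 -c-> p3 -b-> p4 -c-> p4

After x (step 4): p4. After xy (step 5): p4.
They match, so y = c drives N around a cycle from p4 back to itself; pumping y any number of times keeps N in p4 before reading z, and xyⁱz ∈ L(N) for every i ≥ 0.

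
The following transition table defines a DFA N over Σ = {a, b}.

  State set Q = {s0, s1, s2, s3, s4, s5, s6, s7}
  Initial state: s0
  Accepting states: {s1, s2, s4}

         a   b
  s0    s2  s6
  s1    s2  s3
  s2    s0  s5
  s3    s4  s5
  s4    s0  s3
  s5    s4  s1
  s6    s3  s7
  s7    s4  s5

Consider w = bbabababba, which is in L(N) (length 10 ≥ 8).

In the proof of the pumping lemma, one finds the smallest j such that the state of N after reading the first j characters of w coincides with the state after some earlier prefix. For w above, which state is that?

s4

Run of N on w = b b a b a b a b b a:
  step 0: s0  (start)
  step 1: s6  (read b: s0→s6)
  step 2: s7  (read b: s6→s7)
  step 3: s4  (read a: s7→s4)
  step 4: s3  (read b: s4→s3)
  step 5: s4  (read a: s3→s4)   ← first repeat (s4 seen earlier)
  step 6: s3  (read b: s4→s3)
  step 7: s4  (read a: s3→s4)
  step 8: s3  (read b: s4→s3)
  step 9: s5  (read b: s3→s5)
  step 10: s4  (read a: s5→s4)

The earliest repeat is at step j = 5: N is in s4, which it already visited at step i = 3.
With |Q| = 8, pigeonhole forces a state repeat no later than step 8; the substring read between the first and second visits to that state can be pumped.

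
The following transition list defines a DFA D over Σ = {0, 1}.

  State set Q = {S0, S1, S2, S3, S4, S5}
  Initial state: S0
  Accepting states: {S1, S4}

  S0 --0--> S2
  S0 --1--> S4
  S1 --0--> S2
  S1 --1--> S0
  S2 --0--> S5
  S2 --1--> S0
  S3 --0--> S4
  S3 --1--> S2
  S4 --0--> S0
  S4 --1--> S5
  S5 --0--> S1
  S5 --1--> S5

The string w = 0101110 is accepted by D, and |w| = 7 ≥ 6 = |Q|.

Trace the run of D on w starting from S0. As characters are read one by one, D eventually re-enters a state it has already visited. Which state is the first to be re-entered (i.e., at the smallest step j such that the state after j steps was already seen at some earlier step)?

S0

Run of D on w = 0 1 0 1 1 1 0:
  step 0: S0  (start)
  step 1: S2  (read 0: S0→S2)
  step 2: S0  (read 1: S2→S0)   ← first repeat (S0 seen earlier)
  step 3: S2  (read 0: S0→S2)
  step 4: S0  (read 1: S2→S0)
  step 5: S4  (read 1: S0→S4)
  step 6: S5  (read 1: S4→S5)
  step 7: S1  (read 0: S5→S1)

The earliest repeat is at step j = 2: D is in S0, which it already visited at step i = 0.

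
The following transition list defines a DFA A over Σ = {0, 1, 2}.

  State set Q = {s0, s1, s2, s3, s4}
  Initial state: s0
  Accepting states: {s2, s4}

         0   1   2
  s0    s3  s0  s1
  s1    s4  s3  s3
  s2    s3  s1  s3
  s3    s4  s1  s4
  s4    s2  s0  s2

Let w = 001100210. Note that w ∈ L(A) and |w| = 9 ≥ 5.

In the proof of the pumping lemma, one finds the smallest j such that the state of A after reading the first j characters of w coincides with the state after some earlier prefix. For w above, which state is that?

State sequence: s0 -0-> s3 -0-> s4 -1-> s0 -1-> s0 -0-> s3 -0-> s4 -2-> s2 -1-> s1 -0-> s4
First repeat at step 3: s0 was already visited.

The earliest repeat is at step j = 3: A is in s0, which it already visited at step i = 0.
Since A has 5 states, any run of length ≥ 5 visits 5+1 states, so by pigeonhole some state repeats within the first 5 steps — that repeat gives the pumpable loop.

s0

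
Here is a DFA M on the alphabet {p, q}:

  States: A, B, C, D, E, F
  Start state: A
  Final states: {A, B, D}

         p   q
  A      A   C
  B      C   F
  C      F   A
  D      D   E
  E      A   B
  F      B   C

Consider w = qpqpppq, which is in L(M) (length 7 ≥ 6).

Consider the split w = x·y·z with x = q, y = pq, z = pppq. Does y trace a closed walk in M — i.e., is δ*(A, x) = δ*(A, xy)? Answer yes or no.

yes

State sequence: A -q-> C -p-> F -q-> C

After x (step 1): C. After xy (step 3): C.
They match, so y = pq drives M around a cycle from C back to itself; pumping y any number of times keeps M in C before reading z, and xyⁱz ∈ L(M) for every i ≥ 0.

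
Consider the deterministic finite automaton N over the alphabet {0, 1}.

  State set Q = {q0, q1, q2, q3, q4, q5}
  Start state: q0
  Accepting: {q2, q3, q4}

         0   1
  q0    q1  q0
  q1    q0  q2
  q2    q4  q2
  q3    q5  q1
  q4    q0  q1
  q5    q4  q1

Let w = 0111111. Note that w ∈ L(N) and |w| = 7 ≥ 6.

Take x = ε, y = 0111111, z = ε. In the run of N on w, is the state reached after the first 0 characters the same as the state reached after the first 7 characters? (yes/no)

State sequence: q0 -0-> q1 -1-> q2 -1-> q2 -1-> q2 -1-> q2 -1-> q2 -1-> q2

After x (step 0): q0. After xy (step 7): q2.
They differ (q0 ≠ q2), so y is not a cycle from the state after x; this split is not the one the pumping-lemma construction produces, and pumping y need not keep the string in L(N).

no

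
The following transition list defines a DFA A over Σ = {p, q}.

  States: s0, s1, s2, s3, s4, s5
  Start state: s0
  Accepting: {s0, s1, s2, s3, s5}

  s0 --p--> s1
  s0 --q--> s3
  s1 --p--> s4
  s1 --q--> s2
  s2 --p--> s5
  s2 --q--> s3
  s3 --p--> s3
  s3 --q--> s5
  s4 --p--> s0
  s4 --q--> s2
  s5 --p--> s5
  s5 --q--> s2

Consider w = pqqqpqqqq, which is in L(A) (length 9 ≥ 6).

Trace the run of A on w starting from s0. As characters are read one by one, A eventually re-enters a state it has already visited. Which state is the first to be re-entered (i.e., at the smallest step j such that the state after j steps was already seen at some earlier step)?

Run of A on w = p q q q p q q q q:
  step 0: s0  (start)
  step 1: s1  (read p: s0→s1)
  step 2: s2  (read q: s1→s2)
  step 3: s3  (read q: s2→s3)
  step 4: s5  (read q: s3→s5)
  step 5: s5  (read p: s5→s5)   ← first repeat (s5 seen earlier)
  step 6: s2  (read q: s5→s2)
  step 7: s3  (read q: s2→s3)
  step 8: s5  (read q: s3→s5)
  step 9: s2  (read q: s5→s2)

The earliest repeat is at step j = 5: A is in s5, which it already visited at step i = 4.
With |Q| = 6, pigeonhole forces a state repeat no later than step 6; the substring read between the first and second visits to that state can be pumped.

s5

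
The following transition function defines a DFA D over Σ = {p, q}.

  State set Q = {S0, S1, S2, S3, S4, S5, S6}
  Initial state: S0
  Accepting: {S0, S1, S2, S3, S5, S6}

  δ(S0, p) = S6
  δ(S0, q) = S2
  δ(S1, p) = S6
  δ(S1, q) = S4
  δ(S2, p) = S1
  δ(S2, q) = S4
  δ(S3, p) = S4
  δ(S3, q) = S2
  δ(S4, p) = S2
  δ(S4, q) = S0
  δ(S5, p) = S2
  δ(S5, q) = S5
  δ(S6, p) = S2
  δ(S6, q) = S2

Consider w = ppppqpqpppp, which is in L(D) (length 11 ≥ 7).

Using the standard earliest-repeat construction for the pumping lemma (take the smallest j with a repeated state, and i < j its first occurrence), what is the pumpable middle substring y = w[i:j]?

State sequence: S0 -p-> S6 -p-> S2 -p-> S1 -p-> S6 -q-> S2 -p-> S1 -q-> S4 -p-> S2 -p-> S1 -p-> S6 -p-> S2
First repeat at step 4: S6 was already visited.

So i = 1, j = 4, giving x = w[0:1] = p, y = w[1:4] = ppp, z = w[4:11] = qpqpppp.
Check: |xy| = 4 ≤ 7 and |y| = 3 ≥ 1. Reading y takes D from S6 back to S6, so every xyⁱz is accepted.
The DFA has 7 states, so the proof of the pumping lemma guarantees a repeated state among the first 7+1 visited; the segment between the two visits is the pumpable y.

ppp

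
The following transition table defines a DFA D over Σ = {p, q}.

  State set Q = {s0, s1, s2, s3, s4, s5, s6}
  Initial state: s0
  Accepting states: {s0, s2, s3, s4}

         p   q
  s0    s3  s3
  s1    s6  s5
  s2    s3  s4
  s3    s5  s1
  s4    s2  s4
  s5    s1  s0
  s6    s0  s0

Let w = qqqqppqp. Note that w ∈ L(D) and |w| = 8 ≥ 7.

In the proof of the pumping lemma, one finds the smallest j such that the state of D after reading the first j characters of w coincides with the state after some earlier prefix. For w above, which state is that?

s0

State sequence: s0 -q-> s3 -q-> s1 -q-> s5 -q-> s0 -p-> s3 -p-> s5 -q-> s0 -p-> s3
First repeat at step 4: s0 was already visited.

The earliest repeat is at step j = 4: D is in s0, which it already visited at step i = 0.
The DFA has 7 states, so the proof of the pumping lemma guarantees a repeated state among the first 7+1 visited; the segment between the two visits is the pumpable y.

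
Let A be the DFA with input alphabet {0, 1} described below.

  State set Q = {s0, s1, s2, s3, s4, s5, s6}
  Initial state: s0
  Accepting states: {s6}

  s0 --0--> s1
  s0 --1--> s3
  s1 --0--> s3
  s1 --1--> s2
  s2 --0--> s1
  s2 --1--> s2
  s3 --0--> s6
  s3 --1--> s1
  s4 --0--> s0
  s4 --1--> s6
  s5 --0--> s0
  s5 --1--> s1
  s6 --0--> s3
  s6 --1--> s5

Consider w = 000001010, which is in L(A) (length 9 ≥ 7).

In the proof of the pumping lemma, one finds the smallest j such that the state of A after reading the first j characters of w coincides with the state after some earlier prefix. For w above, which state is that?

State sequence: s0 -0-> s1 -0-> s3 -0-> s6 -0-> s3 -0-> s6 -1-> s5 -0-> s0 -1-> s3 -0-> s6
First repeat at step 4: s3 was already visited.

The earliest repeat is at step j = 4: A is in s3, which it already visited at step i = 2.
With |Q| = 7, pigeonhole forces a state repeat no later than step 7; the substring read between the first and second visits to that state can be pumped.

s3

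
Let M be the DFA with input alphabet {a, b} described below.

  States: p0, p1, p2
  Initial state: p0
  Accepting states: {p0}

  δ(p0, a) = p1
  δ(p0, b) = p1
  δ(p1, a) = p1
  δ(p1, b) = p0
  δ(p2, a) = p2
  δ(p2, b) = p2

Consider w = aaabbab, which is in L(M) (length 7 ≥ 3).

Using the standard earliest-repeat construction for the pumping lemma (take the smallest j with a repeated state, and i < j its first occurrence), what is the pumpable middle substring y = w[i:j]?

Run of M on w = a a a b b a b:
  step 0: p0  (start)
  step 1: p1  (read a: p0→p1)
  step 2: p1  (read a: p1→p1)   ← first repeat (p1 seen earlier)
  step 3: p1  (read a: p1→p1)
  step 4: p0  (read b: p1→p0)
  step 5: p1  (read b: p0→p1)
  step 6: p1  (read a: p1→p1)
  step 7: p0  (read b: p1→p0)

So i = 1, j = 2, giving x = w[0:1] = a, y = w[1:2] = a, z = w[2:7] = abbab.
Check: |xy| = 2 ≤ 3 and |y| = 1 ≥ 1. Reading y takes M from p1 back to p1, so every xyⁱz is accepted.
The DFA has 3 states, so the proof of the pumping lemma guarantees a repeated state among the first 3+1 visited; the segment between the two visits is the pumpable y.

a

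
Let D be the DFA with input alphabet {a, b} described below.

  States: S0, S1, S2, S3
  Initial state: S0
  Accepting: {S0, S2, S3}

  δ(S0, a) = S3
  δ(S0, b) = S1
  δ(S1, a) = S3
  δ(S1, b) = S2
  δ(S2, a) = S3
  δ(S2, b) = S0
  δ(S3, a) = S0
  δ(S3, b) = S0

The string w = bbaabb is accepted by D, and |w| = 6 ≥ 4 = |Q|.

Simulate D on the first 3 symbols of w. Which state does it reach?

State sequence: S0 -b-> S1 -b-> S2 -a-> S3

After reading 3 characters, D is in state S3.
(This kind of state-tracing is the core of the pumping-lemma construction: with 4 states, pigeonhole forces a repeat within the first 4 steps.)

S3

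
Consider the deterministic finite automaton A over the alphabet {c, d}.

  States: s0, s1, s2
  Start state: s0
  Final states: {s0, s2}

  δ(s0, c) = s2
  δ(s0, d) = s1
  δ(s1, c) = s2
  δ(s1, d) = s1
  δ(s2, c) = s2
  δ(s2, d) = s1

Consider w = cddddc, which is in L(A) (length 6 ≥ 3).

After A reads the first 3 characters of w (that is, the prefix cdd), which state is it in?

Run of A on the first 3 characters of w = c d d:
  step 0: s0  (start)
  step 1: s2  (read c: s0→s2)
  step 2: s1  (read d: s2→s1)
  step 3: s1  (read d: s1→s1)

After reading 3 characters, A is in state s1.
(This kind of state-tracing is the core of the pumping-lemma construction: with 3 states, pigeonhole forces a repeat within the first 3 steps.)

s1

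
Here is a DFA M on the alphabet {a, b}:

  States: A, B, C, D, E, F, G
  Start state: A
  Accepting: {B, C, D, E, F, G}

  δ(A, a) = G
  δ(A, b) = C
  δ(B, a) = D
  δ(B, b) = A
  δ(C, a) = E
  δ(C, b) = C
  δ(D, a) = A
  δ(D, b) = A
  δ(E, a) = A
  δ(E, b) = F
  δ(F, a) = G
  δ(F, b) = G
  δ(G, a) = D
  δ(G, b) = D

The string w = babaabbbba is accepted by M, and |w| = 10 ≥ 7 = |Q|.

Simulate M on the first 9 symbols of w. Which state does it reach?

C

State sequence: A -b-> C -a-> E -b-> F -a-> G -a-> D -b-> A -b-> C -b-> C -b-> C

After reading 9 characters, M is in state C.
(This kind of state-tracing is the core of the pumping-lemma construction: with 7 states, pigeonhole forces a repeat within the first 7 steps.)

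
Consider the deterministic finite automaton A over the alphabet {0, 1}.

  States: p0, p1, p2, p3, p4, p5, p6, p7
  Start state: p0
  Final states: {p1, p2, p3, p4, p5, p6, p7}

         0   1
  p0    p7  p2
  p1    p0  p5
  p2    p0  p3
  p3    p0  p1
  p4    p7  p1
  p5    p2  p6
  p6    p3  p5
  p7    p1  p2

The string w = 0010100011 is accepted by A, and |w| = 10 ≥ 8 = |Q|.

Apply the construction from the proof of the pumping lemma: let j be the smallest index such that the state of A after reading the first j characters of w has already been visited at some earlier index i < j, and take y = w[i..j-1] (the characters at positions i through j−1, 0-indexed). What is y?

State sequence: p0 -0-> p7 -0-> p1 -1-> p5 -0-> p2 -1-> p3 -0-> p0 -0-> p7 -0-> p1 -1-> p5 -1-> p6
First repeat at step 6: p0 was already visited.

So i = 0, j = 6, giving x = w[0:0] = ε, y = w[0:6] = 001010, z = w[6:10] = 0011.
Check: |xy| = 6 ≤ 8 and |y| = 6 ≥ 1. Reading y takes A from p0 back to p0, so every xyⁱz is accepted.

001010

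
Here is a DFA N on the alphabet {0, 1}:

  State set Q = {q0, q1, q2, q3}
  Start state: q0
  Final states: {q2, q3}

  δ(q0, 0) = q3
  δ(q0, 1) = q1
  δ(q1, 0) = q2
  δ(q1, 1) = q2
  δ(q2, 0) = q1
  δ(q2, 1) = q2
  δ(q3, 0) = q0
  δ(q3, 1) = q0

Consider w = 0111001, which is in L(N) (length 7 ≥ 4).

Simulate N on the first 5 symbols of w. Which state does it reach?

Run of N on the first 5 characters of w = 0 1 1 1 0:
  step 0: q0  (start)
  step 1: q3  (read 0: q0→q3)
  step 2: q0  (read 1: q3→q0)
  step 3: q1  (read 1: q0→q1)
  step 4: q2  (read 1: q1→q2)
  step 5: q1  (read 0: q2→q1)

After reading 5 characters, N is in state q1.

q1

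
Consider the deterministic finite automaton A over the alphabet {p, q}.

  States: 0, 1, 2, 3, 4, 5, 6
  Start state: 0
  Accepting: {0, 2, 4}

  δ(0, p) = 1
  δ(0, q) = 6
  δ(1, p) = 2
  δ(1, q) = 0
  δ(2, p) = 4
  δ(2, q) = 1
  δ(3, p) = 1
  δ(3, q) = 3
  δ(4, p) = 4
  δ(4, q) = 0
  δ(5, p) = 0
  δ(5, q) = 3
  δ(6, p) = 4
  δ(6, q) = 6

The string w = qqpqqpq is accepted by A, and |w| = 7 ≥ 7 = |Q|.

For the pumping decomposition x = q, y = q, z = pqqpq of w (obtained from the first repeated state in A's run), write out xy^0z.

xy⁰z = xz = q·pqqpq = qpqqpq.
Reading y = q takes A from 6 back to 6, so after x the machine is still in 6, and z then leads to the accepting state 0. Hence qpqqpq ∈ L(A).

qpqqpq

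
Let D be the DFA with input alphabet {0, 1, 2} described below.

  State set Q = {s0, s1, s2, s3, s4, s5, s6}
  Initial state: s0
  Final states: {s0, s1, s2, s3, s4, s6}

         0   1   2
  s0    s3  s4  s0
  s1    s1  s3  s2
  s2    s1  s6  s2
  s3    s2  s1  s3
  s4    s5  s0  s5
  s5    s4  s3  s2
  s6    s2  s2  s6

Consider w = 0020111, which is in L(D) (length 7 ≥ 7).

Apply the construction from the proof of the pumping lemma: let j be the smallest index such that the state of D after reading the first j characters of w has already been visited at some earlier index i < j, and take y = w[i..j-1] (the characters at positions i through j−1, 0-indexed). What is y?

State sequence: s0 -0-> s3 -0-> s2 -2-> s2 -0-> s1 -1-> s3 -1-> s1 -1-> s3
First repeat at step 3: s2 was already visited.

So i = 2, j = 3, giving x = w[0:2] = 00, y = w[2:3] = 2, z = w[3:7] = 0111.
Check: |xy| = 3 ≤ 7 and |y| = 1 ≥ 1. Reading y takes D from s2 back to s2, so every xyⁱz is accepted.
The DFA has 7 states, so the proof of the pumping lemma guarantees a repeated state among the first 7+1 visited; the segment between the two visits is the pumpable y.

2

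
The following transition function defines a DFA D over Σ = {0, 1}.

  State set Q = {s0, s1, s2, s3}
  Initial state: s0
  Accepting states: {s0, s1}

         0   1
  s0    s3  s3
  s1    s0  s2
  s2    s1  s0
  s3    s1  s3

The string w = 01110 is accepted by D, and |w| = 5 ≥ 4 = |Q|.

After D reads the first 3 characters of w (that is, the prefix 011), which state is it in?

Run of D on the first 3 characters of w = 0 1 1:
  step 0: s0  (start)
  step 1: s3  (read 0: s0→s3)
  step 2: s3  (read 1: s3→s3)
  step 3: s3  (read 1: s3→s3)

After reading 3 characters, D is in state s3.

s3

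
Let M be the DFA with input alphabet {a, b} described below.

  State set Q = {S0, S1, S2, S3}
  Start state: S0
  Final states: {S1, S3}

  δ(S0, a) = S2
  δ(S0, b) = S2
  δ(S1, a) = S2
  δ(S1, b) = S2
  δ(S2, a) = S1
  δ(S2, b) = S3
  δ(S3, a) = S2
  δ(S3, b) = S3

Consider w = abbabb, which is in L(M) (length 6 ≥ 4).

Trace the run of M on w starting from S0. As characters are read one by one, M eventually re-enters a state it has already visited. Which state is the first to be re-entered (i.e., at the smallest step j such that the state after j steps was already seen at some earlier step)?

State sequence: S0 -a-> S2 -b-> S3 -b-> S3 -a-> S2 -b-> S3 -b-> S3
First repeat at step 3: S3 was already visited.

The earliest repeat is at step j = 3: M is in S3, which it already visited at step i = 2.

S3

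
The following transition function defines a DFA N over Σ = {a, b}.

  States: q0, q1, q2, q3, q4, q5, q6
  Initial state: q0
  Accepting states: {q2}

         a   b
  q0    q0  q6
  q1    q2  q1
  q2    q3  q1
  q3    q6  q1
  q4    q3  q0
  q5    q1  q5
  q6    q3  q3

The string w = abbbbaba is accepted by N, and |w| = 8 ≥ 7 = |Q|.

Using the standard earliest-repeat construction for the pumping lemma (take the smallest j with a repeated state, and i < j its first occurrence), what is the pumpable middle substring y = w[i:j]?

a

State sequence: q0 -a-> q0 -b-> q6 -b-> q3 -b-> q1 -b-> q1 -a-> q2 -b-> q1 -a-> q2
First repeat at step 1: q0 was already visited.

So i = 0, j = 1, giving x = w[0:0] = ε, y = w[0:1] = a, z = w[1:8] = bbbbaba.
Check: |xy| = 1 ≤ 7 and |y| = 1 ≥ 1. Reading y takes N from q0 back to q0, so every xyⁱz is accepted.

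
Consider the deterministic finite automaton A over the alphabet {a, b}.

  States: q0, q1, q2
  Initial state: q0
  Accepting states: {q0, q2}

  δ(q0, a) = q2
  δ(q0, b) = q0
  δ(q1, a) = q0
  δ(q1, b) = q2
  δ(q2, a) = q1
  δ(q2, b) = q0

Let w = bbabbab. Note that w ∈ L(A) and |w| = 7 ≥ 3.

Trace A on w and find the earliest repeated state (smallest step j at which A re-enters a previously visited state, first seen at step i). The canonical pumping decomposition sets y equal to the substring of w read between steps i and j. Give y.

Run of A on w = b b a b b a b:
  step 0: q0  (start)
  step 1: q0  (read b: q0→q0)   ← first repeat (q0 seen earlier)
  step 2: q0  (read b: q0→q0)
  step 3: q2  (read a: q0→q2)
  step 4: q0  (read b: q2→q0)
  step 5: q0  (read b: q0→q0)
  step 6: q2  (read a: q0→q2)
  step 7: q0  (read b: q2→q0)

So i = 0, j = 1, giving x = w[0:0] = ε, y = w[0:1] = b, z = w[1:7] = babbab.
Check: |xy| = 1 ≤ 3 and |y| = 1 ≥ 1. Reading y takes A from q0 back to q0, so every xyⁱz is accepted.

b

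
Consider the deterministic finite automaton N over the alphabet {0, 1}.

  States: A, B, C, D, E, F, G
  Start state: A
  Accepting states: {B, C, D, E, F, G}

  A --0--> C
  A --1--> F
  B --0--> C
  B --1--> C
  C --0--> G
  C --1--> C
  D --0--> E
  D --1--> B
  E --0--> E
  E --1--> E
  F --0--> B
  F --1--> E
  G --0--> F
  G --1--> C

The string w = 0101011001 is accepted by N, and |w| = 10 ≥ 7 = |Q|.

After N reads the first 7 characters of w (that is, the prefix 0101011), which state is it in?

State sequence: A -0-> C -1-> C -0-> G -1-> C -0-> G -1-> C -1-> C

After reading 7 characters, N is in state C.

C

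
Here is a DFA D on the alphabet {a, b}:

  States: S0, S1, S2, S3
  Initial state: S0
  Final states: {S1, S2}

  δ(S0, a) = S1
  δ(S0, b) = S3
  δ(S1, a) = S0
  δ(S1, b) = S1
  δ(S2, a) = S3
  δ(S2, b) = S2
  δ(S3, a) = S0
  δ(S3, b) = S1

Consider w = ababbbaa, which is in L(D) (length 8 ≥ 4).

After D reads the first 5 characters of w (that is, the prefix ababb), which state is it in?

State sequence: S0 -a-> S1 -b-> S1 -a-> S0 -b-> S3 -b-> S1

After reading 5 characters, D is in state S1.

S1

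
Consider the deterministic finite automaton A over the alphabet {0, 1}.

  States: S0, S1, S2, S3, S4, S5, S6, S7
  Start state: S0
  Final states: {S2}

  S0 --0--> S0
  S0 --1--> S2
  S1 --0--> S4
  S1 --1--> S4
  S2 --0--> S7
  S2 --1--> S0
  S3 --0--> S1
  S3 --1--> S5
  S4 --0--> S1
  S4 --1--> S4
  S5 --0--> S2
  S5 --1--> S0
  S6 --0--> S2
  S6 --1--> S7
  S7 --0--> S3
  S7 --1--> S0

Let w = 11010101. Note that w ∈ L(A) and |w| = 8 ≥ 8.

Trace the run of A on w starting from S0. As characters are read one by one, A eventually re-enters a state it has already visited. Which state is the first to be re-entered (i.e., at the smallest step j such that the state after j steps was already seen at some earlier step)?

S0

State sequence: S0 -1-> S2 -1-> S0 -0-> S0 -1-> S2 -0-> S7 -1-> S0 -0-> S0 -1-> S2
First repeat at step 2: S0 was already visited.

The earliest repeat is at step j = 2: A is in S0, which it already visited at step i = 0.
The DFA has 8 states, so the proof of the pumping lemma guarantees a repeated state among the first 8+1 visited; the segment between the two visits is the pumpable y.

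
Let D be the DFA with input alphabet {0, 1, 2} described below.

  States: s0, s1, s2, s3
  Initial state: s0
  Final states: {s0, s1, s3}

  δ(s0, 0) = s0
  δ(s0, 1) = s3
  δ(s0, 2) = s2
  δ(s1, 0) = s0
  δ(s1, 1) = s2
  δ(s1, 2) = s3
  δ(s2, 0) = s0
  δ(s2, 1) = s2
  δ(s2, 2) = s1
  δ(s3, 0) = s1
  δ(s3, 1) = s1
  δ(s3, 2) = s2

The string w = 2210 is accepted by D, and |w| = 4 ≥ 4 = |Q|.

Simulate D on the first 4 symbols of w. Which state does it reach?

Run of D on the first 4 characters of w = 2 2 1 0:
  step 0: s0  (start)
  step 1: s2  (read 2: s0→s2)
  step 2: s1  (read 2: s2→s1)
  step 3: s2  (read 1: s1→s2)
  step 4: s0  (read 0: s2→s0)

After reading 4 characters, D is in state s0.
(This kind of state-tracing is the core of the pumping-lemma construction: with 4 states, pigeonhole forces a repeat within the first 4 steps.)

s0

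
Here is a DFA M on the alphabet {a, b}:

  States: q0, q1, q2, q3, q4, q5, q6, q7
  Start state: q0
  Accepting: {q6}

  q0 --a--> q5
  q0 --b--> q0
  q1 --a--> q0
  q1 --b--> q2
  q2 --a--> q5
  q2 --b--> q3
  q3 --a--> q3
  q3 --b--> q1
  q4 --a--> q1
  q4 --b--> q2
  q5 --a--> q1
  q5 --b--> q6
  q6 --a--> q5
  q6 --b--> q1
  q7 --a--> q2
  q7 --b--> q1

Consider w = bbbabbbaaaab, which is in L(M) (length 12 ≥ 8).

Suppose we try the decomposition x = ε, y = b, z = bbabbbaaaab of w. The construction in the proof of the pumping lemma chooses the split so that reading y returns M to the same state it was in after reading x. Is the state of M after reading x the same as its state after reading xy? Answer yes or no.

yes

State sequence: q0 -b-> q0

After x (step 0): q0. After xy (step 1): q0.
They match, so y = b drives M around a cycle from q0 back to itself; pumping y any number of times keeps M in q0 before reading z, and xyⁱz ∈ L(M) for every i ≥ 0.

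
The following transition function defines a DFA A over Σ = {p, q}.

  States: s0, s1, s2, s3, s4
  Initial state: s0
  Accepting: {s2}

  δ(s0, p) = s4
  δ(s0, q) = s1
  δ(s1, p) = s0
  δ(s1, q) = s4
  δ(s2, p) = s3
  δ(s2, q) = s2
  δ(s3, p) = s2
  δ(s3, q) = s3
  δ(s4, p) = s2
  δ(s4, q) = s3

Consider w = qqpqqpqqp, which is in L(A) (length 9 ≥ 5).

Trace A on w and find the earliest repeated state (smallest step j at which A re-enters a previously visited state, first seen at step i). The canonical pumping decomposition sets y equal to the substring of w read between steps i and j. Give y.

q

State sequence: s0 -q-> s1 -q-> s4 -p-> s2 -q-> s2 -q-> s2 -p-> s3 -q-> s3 -q-> s3 -p-> s2
First repeat at step 4: s2 was already visited.

So i = 3, j = 4, giving x = w[0:3] = qqp, y = w[3:4] = q, z = w[4:9] = qpqqp.
Check: |xy| = 4 ≤ 5 and |y| = 1 ≥ 1. Reading y takes A from s2 back to s2, so every xyⁱz is accepted.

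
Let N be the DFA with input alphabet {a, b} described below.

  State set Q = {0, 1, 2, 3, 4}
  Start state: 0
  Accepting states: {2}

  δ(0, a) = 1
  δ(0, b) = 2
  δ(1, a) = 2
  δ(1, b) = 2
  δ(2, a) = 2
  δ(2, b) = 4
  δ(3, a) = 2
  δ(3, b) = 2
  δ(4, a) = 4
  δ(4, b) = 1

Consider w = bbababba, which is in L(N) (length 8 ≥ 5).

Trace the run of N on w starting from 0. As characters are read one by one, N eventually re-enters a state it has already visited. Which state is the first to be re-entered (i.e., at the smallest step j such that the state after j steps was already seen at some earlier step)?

4

State sequence: 0 -b-> 2 -b-> 4 -a-> 4 -b-> 1 -a-> 2 -b-> 4 -b-> 1 -a-> 2
First repeat at step 3: 4 was already visited.

The earliest repeat is at step j = 3: N is in 4, which it already visited at step i = 2.
The DFA has 5 states, so the proof of the pumping lemma guarantees a repeated state among the first 5+1 visited; the segment between the two visits is the pumpable y.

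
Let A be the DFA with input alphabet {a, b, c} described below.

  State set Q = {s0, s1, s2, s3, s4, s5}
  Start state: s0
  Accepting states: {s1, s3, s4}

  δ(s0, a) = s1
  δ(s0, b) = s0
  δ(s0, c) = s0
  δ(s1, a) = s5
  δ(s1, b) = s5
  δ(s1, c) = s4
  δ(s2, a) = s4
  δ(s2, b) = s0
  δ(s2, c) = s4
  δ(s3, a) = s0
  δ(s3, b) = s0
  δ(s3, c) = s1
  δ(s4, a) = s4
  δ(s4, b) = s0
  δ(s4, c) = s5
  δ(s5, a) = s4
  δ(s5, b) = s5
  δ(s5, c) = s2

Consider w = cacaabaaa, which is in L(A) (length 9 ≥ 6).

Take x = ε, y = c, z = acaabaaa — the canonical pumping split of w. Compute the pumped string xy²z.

ccacaabaaa

xy^2z = ε·c·c·acaabaaa = ccacaabaaa.
Reading y = c takes A from s0 back to s0, so after x·y·y the machine is still in s0, and z then leads to the accepting state s4. Hence ccacaabaaa ∈ L(A).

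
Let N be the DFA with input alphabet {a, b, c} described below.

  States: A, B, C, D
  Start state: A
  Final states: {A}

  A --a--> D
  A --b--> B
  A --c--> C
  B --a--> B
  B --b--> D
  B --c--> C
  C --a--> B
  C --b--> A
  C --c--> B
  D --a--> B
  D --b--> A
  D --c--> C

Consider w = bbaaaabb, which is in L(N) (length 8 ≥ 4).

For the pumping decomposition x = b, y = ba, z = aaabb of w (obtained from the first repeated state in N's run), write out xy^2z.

bbabaaaabb

xy^2z = b·ba·ba·aaabb = bbabaaaabb.
Reading y = ba takes N from B back to B, so after x·y·y the machine is still in B, and z then leads to the accepting state A. Hence bbabaaaabb ∈ L(N).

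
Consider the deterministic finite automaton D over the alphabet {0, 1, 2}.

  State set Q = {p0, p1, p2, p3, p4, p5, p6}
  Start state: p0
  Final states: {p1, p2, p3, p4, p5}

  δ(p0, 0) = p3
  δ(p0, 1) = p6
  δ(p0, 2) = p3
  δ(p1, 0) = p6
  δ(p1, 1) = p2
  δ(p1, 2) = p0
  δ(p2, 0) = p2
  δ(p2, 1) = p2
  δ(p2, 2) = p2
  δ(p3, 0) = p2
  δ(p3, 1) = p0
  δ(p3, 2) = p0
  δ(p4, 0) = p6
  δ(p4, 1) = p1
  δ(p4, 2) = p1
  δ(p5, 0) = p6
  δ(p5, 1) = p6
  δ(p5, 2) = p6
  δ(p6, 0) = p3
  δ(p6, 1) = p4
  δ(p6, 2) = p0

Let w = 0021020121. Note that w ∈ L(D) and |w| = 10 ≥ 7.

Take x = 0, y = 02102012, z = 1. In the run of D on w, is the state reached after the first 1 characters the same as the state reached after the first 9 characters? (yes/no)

State sequence: p0 -0-> p3 -0-> p2 -2-> p2 -1-> p2 -0-> p2 -2-> p2 -0-> p2 -1-> p2 -2-> p2

After x (step 1): p3. After xy (step 9): p2.
They differ (p3 ≠ p2), so y is not a cycle from the state after x; this split is not the one the pumping-lemma construction produces, and pumping y need not keep the string in L(D).

no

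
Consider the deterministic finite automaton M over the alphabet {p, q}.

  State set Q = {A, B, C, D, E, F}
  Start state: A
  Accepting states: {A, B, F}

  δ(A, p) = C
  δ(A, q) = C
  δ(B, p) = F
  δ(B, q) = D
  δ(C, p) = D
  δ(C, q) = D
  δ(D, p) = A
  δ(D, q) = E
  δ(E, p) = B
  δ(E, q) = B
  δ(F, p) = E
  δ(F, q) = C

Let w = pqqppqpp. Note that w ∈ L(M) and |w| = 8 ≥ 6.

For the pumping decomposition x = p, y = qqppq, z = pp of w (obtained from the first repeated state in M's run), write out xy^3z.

pqqppqqqppqqqppqpp

xy^3z = p·qqppq·qqppq·qqppq·pp = pqqppqqqppqqqppqpp.
Reading y = qqppq takes M from C back to C, so after x·y·y·y the machine is still in C, and z then leads to the accepting state A. Hence pqqppqqqppqqqppqpp ∈ L(M).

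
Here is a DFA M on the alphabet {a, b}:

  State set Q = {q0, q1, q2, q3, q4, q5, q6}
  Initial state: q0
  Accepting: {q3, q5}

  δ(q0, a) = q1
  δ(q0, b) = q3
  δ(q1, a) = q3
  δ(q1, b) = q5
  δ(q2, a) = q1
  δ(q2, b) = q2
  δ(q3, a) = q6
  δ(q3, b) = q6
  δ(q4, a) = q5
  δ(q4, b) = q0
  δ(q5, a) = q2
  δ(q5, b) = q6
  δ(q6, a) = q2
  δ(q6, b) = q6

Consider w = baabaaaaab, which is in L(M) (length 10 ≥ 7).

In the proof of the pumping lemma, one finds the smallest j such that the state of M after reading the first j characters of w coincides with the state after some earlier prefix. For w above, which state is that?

Run of M on w = b a a b a a a a a b:
  step 0: q0  (start)
  step 1: q3  (read b: q0→q3)
  step 2: q6  (read a: q3→q6)
  step 3: q2  (read a: q6→q2)
  step 4: q2  (read b: q2→q2)   ← first repeat (q2 seen earlier)
  step 5: q1  (read a: q2→q1)
  step 6: q3  (read a: q1→q3)
  step 7: q6  (read a: q3→q6)
  step 8: q2  (read a: q6→q2)
  step 9: q1  (read a: q2→q1)
  step 10: q5  (read b: q1→q5)

The earliest repeat is at step j = 4: M is in q2, which it already visited at step i = 3.
Pumping length from the standard proof: p = 7 (the number of states). The repeated state found above gives |xy| = j ≤ 7 and |y| = j − i ≥ 1.

q2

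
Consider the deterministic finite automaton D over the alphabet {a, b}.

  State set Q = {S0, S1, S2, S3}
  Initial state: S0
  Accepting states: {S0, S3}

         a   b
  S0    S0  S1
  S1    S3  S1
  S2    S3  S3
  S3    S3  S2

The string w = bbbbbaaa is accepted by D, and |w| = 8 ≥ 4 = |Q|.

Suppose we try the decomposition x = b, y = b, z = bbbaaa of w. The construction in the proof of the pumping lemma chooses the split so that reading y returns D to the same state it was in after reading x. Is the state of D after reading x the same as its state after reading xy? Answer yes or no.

State sequence: S0 -b-> S1 -b-> S1

After x (step 1): S1. After xy (step 2): S1.
They match, so y = b drives D around a cycle from S1 back to itself; pumping y any number of times keeps D in S1 before reading z, and xyⁱz ∈ L(D) for every i ≥ 0.

yes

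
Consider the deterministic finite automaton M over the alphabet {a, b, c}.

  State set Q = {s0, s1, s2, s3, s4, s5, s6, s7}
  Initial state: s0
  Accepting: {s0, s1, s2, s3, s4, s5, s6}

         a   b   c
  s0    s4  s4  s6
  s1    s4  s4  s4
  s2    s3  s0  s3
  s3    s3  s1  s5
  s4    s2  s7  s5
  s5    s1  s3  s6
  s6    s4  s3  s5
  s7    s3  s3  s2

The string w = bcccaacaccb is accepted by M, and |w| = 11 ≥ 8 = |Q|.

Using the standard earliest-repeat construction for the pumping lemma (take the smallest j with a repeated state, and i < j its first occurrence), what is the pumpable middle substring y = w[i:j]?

State sequence: s0 -b-> s4 -c-> s5 -c-> s6 -c-> s5 -a-> s1 -a-> s4 -c-> s5 -a-> s1 -c-> s4 -c-> s5 -b-> s3
First repeat at step 4: s5 was already visited.

So i = 2, j = 4, giving x = w[0:2] = bc, y = w[2:4] = cc, z = w[4:11] = aacaccb.
Check: |xy| = 4 ≤ 8 and |y| = 2 ≥ 1. Reading y takes M from s5 back to s5, so every xyⁱz is accepted.

cc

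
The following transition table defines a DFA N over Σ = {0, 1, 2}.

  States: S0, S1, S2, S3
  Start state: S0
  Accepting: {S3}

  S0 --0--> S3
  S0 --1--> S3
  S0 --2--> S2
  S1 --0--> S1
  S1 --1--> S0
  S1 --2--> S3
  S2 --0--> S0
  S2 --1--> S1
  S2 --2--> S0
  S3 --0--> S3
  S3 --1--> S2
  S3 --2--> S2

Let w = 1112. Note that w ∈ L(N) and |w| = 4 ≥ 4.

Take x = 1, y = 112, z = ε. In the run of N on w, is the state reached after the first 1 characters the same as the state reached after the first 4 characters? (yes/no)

yes

State sequence: S0 -1-> S3 -1-> S2 -1-> S1 -2-> S3

After x (step 1): S3. After xy (step 4): S3.
They match, so y = 112 drives N around a cycle from S3 back to itself; pumping y any number of times keeps N in S3 before reading z, and xyⁱz ∈ L(N) for every i ≥ 0.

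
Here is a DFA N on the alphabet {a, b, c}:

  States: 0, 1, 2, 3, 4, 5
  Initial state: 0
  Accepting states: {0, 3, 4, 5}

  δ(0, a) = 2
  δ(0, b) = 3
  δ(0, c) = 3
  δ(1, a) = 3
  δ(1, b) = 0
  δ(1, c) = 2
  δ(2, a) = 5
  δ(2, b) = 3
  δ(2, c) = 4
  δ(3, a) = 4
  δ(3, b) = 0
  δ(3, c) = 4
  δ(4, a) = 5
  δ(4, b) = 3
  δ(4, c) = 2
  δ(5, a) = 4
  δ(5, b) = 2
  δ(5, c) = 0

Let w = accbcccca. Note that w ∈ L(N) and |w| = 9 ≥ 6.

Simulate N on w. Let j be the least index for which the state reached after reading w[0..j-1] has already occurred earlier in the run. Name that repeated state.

2

Run of N on w = a c c b c c c c a:
  step 0: 0  (start)
  step 1: 2  (read a: 0→2)
  step 2: 4  (read c: 2→4)
  step 3: 2  (read c: 4→2)   ← first repeat (2 seen earlier)
  step 4: 3  (read b: 2→3)
  step 5: 4  (read c: 3→4)
  step 6: 2  (read c: 4→2)
  step 7: 4  (read c: 2→4)
  step 8: 2  (read c: 4→2)
  step 9: 5  (read a: 2→5)

The earliest repeat is at step j = 3: N is in 2, which it already visited at step i = 1.
The DFA has 6 states, so the proof of the pumping lemma guarantees a repeated state among the first 6+1 visited; the segment between the two visits is the pumpable y.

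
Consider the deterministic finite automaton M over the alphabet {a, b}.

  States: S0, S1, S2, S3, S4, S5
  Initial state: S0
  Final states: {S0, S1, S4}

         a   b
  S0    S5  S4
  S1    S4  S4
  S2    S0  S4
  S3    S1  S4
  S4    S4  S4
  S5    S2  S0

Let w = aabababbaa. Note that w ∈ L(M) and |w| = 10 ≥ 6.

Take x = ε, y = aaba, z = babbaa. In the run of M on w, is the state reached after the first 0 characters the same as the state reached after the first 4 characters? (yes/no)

no

State sequence: S0 -a-> S5 -a-> S2 -b-> S4 -a-> S4

After x (step 0): S0. After xy (step 4): S4.
They differ (S0 ≠ S4), so y is not a cycle from the state after x; this split is not the one the pumping-lemma construction produces, and pumping y need not keep the string in L(M).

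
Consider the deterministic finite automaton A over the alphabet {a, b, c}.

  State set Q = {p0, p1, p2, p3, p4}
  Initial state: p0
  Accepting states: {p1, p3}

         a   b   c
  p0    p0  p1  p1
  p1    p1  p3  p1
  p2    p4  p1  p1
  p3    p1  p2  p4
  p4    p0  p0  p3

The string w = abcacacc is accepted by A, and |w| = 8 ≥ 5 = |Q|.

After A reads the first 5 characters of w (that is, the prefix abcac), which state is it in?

p1

State sequence: p0 -a-> p0 -b-> p1 -c-> p1 -a-> p1 -c-> p1

After reading 5 characters, A is in state p1.
(This kind of state-tracing is the core of the pumping-lemma construction: with 5 states, pigeonhole forces a repeat within the first 5 steps.)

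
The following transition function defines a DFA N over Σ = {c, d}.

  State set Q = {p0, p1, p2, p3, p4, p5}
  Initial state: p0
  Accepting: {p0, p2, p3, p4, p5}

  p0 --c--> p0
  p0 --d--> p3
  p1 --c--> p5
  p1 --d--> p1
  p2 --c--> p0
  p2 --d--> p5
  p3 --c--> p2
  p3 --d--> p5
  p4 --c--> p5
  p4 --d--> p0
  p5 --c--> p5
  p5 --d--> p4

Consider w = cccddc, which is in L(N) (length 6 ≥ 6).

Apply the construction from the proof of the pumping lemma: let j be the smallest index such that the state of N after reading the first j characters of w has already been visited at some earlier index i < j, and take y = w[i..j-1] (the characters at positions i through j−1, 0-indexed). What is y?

Run of N on w = c c c d d c:
  step 0: p0  (start)
  step 1: p0  (read c: p0→p0)   ← first repeat (p0 seen earlier)
  step 2: p0  (read c: p0→p0)
  step 3: p0  (read c: p0→p0)
  step 4: p3  (read d: p0→p3)
  step 5: p5  (read d: p3→p5)
  step 6: p5  (read c: p5→p5)

So i = 0, j = 1, giving x = w[0:0] = ε, y = w[0:1] = c, z = w[1:6] = ccddc.
Check: |xy| = 1 ≤ 6 and |y| = 1 ≥ 1. Reading y takes N from p0 back to p0, so every xyⁱz is accepted.

c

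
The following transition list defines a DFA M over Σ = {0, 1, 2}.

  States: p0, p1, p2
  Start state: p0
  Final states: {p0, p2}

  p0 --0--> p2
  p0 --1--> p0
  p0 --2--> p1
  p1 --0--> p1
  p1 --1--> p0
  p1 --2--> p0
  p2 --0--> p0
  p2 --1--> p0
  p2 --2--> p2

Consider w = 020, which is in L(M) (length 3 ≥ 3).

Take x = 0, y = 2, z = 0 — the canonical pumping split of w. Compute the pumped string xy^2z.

xy^2z = 0·2·2·0 = 0220.
Reading y = 2 takes M from p2 back to p2, so after x·y·y the machine is still in p2, and z then leads to the accepting state p0. Hence 0220 ∈ L(M).

0220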